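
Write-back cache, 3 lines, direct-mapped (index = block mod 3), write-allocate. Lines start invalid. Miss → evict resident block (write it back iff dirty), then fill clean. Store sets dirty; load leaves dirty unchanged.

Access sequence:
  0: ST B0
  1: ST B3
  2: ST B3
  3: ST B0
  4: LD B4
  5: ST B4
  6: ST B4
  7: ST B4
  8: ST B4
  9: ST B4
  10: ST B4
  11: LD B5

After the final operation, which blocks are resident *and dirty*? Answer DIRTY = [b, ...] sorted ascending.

  0 | W B0 → L0 miss [D]
  1 | W B3 → L0 miss wb→B0 [D]
  2 | W B3 → L0 hit [D]
  3 | W B0 → L0 miss wb→B3 [D]
  4 | R B4 → L1 miss [-]
  5 | W B4 → L1 hit [D]
  6 | W B4 → L1 hit [D]
  7 | W B4 → L1 hit [D]
  8 | W B4 → L1 hit [D]
  9 | W B4 → L1 hit [D]
  10 | W B4 → L1 hit [D]
  11 | R B5 → L2 miss [-]

DIRTY = [0, 4]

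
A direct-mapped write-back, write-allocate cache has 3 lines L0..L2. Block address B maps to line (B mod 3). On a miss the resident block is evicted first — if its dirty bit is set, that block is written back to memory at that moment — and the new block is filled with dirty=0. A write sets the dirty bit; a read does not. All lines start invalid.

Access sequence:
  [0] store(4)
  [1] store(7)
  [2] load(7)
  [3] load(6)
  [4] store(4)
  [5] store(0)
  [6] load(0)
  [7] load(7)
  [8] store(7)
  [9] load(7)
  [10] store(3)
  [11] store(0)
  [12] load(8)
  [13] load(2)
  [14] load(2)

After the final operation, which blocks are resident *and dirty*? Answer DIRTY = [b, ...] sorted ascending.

DIRTY = [0, 7]

  0 | W B4 → L1 miss [D]
  1 | W B7 → L1 miss wb→B4 [D]
  2 | R B7 → L1 hit [D]
  3 | R B6 → L0 miss [-]
  4 | W B4 → L1 miss wb→B7 [D]
  5 | W B0 → L0 miss [D]
  6 | R B0 → L0 hit [D]
  7 | R B7 → L1 miss wb→B4 [-]
  8 | W B7 → L1 hit [D]
  9 | R B7 → L1 hit [D]
  10 | W B3 → L0 miss wb→B0 [D]
  11 | W B0 → L0 miss wb→B3 [D]
  12 | R B8 → L2 miss [-]
  13 | R B2 → L2 miss [-]
  14 | R B2 → L2 hit [-]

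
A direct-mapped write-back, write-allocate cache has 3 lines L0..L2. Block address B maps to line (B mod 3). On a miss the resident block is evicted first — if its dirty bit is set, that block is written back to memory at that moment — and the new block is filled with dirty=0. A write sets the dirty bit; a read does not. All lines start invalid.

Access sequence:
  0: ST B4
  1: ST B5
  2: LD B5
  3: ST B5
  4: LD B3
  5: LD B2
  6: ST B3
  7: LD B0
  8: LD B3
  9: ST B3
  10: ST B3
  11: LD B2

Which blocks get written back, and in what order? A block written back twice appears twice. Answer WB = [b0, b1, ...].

0: W B4 → L1 miss [D]
1: W B5 → L2 miss [D]
2: R B5 → L2 hit [D]
3: W B5 → L2 hit [D]
4: R B3 → L0 miss [-]
5: R B2 → L2 miss wb→B5 [-]
6: W B3 → L0 hit [D]
7: R B0 → L0 miss wb→B3 [-]
8: R B3 → L0 miss [-]
9: W B3 → L0 hit [D]
10: W B3 → L0 hit [D]
11: R B2 → L2 hit [-]

WB = [5, 3]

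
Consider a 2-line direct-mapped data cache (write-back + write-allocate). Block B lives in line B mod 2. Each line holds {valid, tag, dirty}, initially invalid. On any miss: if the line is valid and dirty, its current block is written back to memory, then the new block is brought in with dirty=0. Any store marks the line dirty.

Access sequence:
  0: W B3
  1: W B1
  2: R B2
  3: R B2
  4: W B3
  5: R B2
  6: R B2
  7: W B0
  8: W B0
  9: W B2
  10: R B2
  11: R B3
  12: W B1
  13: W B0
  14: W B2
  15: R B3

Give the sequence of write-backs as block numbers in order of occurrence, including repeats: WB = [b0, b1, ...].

0: W B3 -> L1 miss  d=D]
1: W B1 -> L1 miss wb->B3  d=D]
2: R B2 -> L0 miss  d=-]
3: R B2 -> L0 hit  d=-]
4: W B3 -> L1 miss wb->B1  d=D]
5: R B2 -> L0 hit  d=-]
6: R B2 -> L0 hit  d=-]
7: W B0 -> L0 miss  d=D]
8: W B0 -> L0 hit  d=D]
9: W B2 -> L0 miss wb->B0  d=D]
10: R B2 -> L0 hit  d=D]
11: R B3 -> L1 hit  d=D]
12: W B1 -> L1 miss wb->B3  d=D]
13: W B0 -> L0 miss wb->B2  d=D]
14: W B2 -> L0 miss wb->B0  d=D]
15: R B3 -> L1 miss wb->B1  d=-]

WB = [3, 1, 0, 3, 2, 0, 1]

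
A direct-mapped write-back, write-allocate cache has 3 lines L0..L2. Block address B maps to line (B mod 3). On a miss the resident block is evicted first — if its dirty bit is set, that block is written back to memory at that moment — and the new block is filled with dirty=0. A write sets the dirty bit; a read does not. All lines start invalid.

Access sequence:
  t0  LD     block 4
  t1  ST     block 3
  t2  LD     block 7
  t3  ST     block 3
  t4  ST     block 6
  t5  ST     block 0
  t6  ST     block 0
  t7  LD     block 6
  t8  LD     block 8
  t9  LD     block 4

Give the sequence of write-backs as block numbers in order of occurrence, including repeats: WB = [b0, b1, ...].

WB = [3, 6, 0]

0: R B4 -> L1 miss  d=-]
1: W B3 -> L0 miss  d=D]
2: R B7 -> L1 miss  d=-]
3: W B3 -> L0 hit  d=D]
4: W B6 -> L0 miss wb->B3  d=D]
5: W B0 -> L0 miss wb->B6  d=D]
6: W B0 -> L0 hit  d=D]
7: R B6 -> L0 miss wb->B0  d=-]
8: R B8 -> L2 miss  d=-]
9: R B4 -> L1 miss  d=-]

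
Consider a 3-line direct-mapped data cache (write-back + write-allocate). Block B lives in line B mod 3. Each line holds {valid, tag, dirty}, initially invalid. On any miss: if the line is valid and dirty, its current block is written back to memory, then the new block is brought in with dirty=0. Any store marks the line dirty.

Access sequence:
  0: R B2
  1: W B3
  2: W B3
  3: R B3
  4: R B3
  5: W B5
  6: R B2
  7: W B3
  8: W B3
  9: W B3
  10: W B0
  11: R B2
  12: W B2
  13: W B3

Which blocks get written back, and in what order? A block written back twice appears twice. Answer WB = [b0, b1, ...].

  0 | R B2 → L2 miss [-]
  1 | W B3 → L0 miss [D]
  2 | W B3 → L0 hit [D]
  3 | R B3 → L0 hit [D]
  4 | R B3 → L0 hit [D]
  5 | W B5 → L2 miss [D]
  6 | R B2 → L2 miss wb→B5 [-]
  7 | W B3 → L0 hit [D]
  8 | W B3 → L0 hit [D]
  9 | W B3 → L0 hit [D]
  10 | W B0 → L0 miss wb→B3 [D]
  11 | R B2 → L2 hit [-]
  12 | W B2 → L2 hit [D]
  13 | W B3 → L0 miss wb→B0 [D]

WB = [5, 3, 0]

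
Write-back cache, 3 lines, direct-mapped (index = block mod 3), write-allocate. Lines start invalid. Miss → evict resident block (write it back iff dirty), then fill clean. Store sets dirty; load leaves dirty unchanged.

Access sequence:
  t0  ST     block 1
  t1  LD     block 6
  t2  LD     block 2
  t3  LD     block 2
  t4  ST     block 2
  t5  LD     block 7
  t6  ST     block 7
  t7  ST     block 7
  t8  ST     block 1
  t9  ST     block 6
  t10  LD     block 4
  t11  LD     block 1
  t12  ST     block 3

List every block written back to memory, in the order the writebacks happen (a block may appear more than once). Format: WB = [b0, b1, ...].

WB = [1, 7, 1, 6]

0: W B1 → L1 miss [D]
1: R B6 → L0 miss [-]
2: R B2 → L2 miss [-]
3: R B2 → L2 hit [-]
4: W B2 → L2 hit [D]
5: R B7 → L1 miss wb→B1 [-]
6: W B7 → L1 hit [D]
7: W B7 → L1 hit [D]
8: W B1 → L1 miss wb→B7 [D]
9: W B6 → L0 hit [D]
10: R B4 → L1 miss wb→B1 [-]
11: R B1 → L1 miss [-]
12: W B3 → L0 miss wb→B6 [D]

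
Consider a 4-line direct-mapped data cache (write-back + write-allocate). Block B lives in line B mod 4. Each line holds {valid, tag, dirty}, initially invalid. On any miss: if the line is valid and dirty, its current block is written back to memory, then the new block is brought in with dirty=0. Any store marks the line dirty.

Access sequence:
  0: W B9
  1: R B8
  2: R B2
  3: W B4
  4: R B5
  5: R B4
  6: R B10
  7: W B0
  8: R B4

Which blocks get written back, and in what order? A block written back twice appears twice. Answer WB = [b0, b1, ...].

WB = [9, 4, 0]

0: W B9 → L1 miss [D]
1: R B8 → L0 miss [-]
2: R B2 → L2 miss [-]
3: W B4 → L0 miss [D]
4: R B5 → L1 miss wb→B9 [-]
5: R B4 → L0 hit [D]
6: R B10 → L2 miss [-]
7: W B0 → L0 miss wb→B4 [D]
8: R B4 → L0 miss wb→B0 [-]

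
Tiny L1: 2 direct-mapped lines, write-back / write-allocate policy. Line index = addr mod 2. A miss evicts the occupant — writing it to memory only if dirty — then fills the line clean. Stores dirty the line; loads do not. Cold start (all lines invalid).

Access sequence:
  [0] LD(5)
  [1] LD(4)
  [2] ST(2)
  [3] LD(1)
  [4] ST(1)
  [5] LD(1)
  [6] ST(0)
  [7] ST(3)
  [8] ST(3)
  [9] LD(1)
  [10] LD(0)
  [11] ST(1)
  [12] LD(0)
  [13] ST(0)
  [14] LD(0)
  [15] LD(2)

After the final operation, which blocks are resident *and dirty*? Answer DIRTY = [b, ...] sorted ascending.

0: R B5 → L1 miss [-]
1: R B4 → L0 miss [-]
2: W B2 → L0 miss [D]
3: R B1 → L1 miss [-]
4: W B1 → L1 hit [D]
5: R B1 → L1 hit [D]
6: W B0 → L0 miss wb→B2 [D]
7: W B3 → L1 miss wb→B1 [D]
8: W B3 → L1 hit [D]
9: R B1 → L1 miss wb→B3 [-]
10: R B0 → L0 hit [D]
11: W B1 → L1 hit [D]
12: R B0 → L0 hit [D]
13: W B0 → L0 hit [D]
14: R B0 → L0 hit [D]
15: R B2 → L0 miss wb→B0 [-]

DIRTY = [1]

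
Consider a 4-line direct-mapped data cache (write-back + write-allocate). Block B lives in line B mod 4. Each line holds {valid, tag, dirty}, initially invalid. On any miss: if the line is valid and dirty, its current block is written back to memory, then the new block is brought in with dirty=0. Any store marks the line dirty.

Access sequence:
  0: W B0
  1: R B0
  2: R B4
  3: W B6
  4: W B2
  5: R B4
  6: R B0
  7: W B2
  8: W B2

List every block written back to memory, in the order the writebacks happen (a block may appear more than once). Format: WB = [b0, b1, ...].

WB = [0, 6]

0: W B0 -> L0 miss  d=D]
1: R B0 -> L0 hit  d=D]
2: R B4 -> L0 miss wb->B0  d=-]
3: W B6 -> L2 miss  d=D]
4: W B2 -> L2 miss wb->B6  d=D]
5: R B4 -> L0 hit  d=-]
6: R B0 -> L0 miss  d=-]
7: W B2 -> L2 hit  d=D]
8: W B2 -> L2 hit  d=D]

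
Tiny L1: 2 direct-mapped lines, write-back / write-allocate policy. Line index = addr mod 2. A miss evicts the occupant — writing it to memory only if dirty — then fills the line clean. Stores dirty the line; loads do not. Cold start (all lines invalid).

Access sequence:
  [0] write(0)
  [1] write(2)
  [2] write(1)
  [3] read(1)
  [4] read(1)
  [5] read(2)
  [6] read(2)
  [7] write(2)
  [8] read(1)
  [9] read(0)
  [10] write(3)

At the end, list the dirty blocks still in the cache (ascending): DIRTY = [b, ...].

DIRTY = [3]

0: W B0 -> L0 miss  d=D]
1: W B2 -> L0 miss wb->B0  d=D]
2: W B1 -> L1 miss  d=D]
3: R B1 -> L1 hit  d=D]
4: R B1 -> L1 hit  d=D]
5: R B2 -> L0 hit  d=D]
6: R B2 -> L0 hit  d=D]
7: W B2 -> L0 hit  d=D]
8: R B1 -> L1 hit  d=D]
9: R B0 -> L0 miss wb->B2  d=-]
10: W B3 -> L1 miss wb->B1  d=D]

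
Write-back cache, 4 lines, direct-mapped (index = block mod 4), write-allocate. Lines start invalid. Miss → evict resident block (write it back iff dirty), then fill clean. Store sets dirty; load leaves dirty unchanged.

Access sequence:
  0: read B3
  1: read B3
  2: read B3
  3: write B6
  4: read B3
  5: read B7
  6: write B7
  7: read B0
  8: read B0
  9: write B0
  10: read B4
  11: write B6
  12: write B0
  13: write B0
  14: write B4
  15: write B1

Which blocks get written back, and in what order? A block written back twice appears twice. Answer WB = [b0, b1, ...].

0: R B3 -> L3 miss  d=-]
1: R B3 -> L3 hit  d=-]
2: R B3 -> L3 hit  d=-]
3: W B6 -> L2 miss  d=D]
4: R B3 -> L3 hit  d=-]
5: R B7 -> L3 miss  d=-]
6: W B7 -> L3 hit  d=D]
7: R B0 -> L0 miss  d=-]
8: R B0 -> L0 hit  d=-]
9: W B0 -> L0 hit  d=D]
10: R B4 -> L0 miss wb->B0  d=-]
11: W B6 -> L2 hit  d=D]
12: W B0 -> L0 miss  d=D]
13: W B0 -> L0 hit  d=D]
14: W B4 -> L0 miss wb->B0  d=D]
15: W B1 -> L1 miss  d=D]

WB = [0, 0]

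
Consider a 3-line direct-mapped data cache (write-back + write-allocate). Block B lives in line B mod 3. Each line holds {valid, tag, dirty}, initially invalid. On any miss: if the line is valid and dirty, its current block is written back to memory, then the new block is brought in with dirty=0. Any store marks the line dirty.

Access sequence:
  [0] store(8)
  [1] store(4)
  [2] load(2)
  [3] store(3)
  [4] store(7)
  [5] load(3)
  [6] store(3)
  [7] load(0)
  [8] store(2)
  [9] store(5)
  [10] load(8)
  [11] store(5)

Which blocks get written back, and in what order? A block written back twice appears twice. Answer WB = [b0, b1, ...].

WB = [8, 4, 3, 2, 5]

0: W B8 → L2 miss [D]
1: W B4 → L1 miss [D]
2: R B2 → L2 miss wb→B8 [-]
3: W B3 → L0 miss [D]
4: W B7 → L1 miss wb→B4 [D]
5: R B3 → L0 hit [D]
6: W B3 → L0 hit [D]
7: R B0 → L0 miss wb→B3 [-]
8: W B2 → L2 hit [D]
9: W B5 → L2 miss wb→B2 [D]
10: R B8 → L2 miss wb→B5 [-]
11: W B5 → L2 miss [D]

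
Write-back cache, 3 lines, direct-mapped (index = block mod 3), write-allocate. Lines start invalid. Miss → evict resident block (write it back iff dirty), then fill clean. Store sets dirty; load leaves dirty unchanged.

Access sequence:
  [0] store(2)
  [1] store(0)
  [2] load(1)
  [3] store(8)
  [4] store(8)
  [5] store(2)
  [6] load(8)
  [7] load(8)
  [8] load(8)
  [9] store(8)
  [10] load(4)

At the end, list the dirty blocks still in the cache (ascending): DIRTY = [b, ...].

DIRTY = [0, 8]

0: W B2 -> L2 miss  d=D]
1: W B0 -> L0 miss  d=D]
2: R B1 -> L1 miss  d=-]
3: W B8 -> L2 miss wb->B2  d=D]
4: W B8 -> L2 hit  d=D]
5: W B2 -> L2 miss wb->B8  d=D]
6: R B8 -> L2 miss wb->B2  d=-]
7: R B8 -> L2 hit  d=-]
8: R B8 -> L2 hit  d=-]
9: W B8 -> L2 hit  d=D]
10: R B4 -> L1 miss  d=-]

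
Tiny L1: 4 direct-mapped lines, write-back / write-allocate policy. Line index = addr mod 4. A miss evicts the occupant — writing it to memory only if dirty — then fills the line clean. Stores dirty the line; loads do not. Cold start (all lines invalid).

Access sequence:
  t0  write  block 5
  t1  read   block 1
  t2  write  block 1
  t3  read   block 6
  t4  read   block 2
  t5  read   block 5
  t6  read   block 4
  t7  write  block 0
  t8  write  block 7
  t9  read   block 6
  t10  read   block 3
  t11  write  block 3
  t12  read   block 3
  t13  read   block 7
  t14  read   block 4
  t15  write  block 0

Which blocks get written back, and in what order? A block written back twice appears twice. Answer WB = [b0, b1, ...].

0: W B5 → L1 miss [D]
1: R B1 → L1 miss wb→B5 [-]
2: W B1 → L1 hit [D]
3: R B6 → L2 miss [-]
4: R B2 → L2 miss [-]
5: R B5 → L1 miss wb→B1 [-]
6: R B4 → L0 miss [-]
7: W B0 → L0 miss [D]
8: W B7 → L3 miss [D]
9: R B6 → L2 miss [-]
10: R B3 → L3 miss wb→B7 [-]
11: W B3 → L3 hit [D]
12: R B3 → L3 hit [D]
13: R B7 → L3 miss wb→B3 [-]
14: R B4 → L0 miss wb→B0 [-]
15: W B0 → L0 miss [D]

WB = [5, 1, 7, 3, 0]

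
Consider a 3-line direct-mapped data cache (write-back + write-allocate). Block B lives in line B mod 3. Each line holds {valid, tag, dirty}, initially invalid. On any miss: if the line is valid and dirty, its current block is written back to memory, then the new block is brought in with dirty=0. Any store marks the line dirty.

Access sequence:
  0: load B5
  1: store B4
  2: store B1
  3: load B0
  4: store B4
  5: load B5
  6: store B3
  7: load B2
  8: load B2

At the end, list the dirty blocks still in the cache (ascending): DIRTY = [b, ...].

0: R B5 -> L2 miss  d=-]
1: W B4 -> L1 miss  d=D]
2: W B1 -> L1 miss wb->B4  d=D]
3: R B0 -> L0 miss  d=-]
4: W B4 -> L1 miss wb->B1  d=D]
5: R B5 -> L2 hit  d=-]
6: W B3 -> L0 miss  d=D]
7: R B2 -> L2 miss  d=-]
8: R B2 -> L2 hit  d=-]

DIRTY = [3, 4]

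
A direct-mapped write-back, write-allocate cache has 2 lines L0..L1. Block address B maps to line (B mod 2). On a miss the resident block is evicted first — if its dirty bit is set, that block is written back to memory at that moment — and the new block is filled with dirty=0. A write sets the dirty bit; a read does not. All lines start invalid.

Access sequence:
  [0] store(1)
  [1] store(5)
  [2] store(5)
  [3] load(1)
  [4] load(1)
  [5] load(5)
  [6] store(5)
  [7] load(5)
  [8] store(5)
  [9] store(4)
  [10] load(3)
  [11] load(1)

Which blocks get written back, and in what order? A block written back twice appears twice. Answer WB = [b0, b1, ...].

WB = [1, 5, 5]

  0 | W B1 → L1 miss [D]
  1 | W B5 → L1 miss wb→B1 [D]
  2 | W B5 → L1 hit [D]
  3 | R B1 → L1 miss wb→B5 [-]
  4 | R B1 → L1 hit [-]
  5 | R B5 → L1 miss [-]
  6 | W B5 → L1 hit [D]
  7 | R B5 → L1 hit [D]
  8 | W B5 → L1 hit [D]
  9 | W B4 → L0 miss [D]
  10 | R B3 → L1 miss wb→B5 [-]
  11 | R B1 → L1 miss [-]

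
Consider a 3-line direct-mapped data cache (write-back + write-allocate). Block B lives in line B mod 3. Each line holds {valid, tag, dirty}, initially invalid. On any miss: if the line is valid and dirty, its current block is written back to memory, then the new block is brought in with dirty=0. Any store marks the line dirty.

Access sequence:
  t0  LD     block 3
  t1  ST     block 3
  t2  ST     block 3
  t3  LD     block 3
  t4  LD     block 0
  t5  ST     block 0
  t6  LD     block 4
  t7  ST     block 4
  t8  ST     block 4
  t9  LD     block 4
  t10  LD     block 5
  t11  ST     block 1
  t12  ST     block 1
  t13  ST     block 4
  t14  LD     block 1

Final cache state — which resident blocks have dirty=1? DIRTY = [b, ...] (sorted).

DIRTY = [0]

0: R B3 → L0 miss [-]
1: W B3 → L0 hit [D]
2: W B3 → L0 hit [D]
3: R B3 → L0 hit [D]
4: R B0 → L0 miss wb→B3 [-]
5: W B0 → L0 hit [D]
6: R B4 → L1 miss [-]
7: W B4 → L1 hit [D]
8: W B4 → L1 hit [D]
9: R B4 → L1 hit [D]
10: R B5 → L2 miss [-]
11: W B1 → L1 miss wb→B4 [D]
12: W B1 → L1 hit [D]
13: W B4 → L1 miss wb→B1 [D]
14: R B1 → L1 miss wb→B4 [-]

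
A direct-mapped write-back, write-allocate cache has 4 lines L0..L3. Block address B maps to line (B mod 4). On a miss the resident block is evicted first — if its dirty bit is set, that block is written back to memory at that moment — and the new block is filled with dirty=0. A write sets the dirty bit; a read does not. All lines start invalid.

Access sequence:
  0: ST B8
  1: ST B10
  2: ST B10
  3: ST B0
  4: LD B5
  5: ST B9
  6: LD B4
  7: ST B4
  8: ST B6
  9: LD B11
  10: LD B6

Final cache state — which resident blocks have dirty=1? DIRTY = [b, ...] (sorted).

DIRTY = [4, 6, 9]

0: W B8 → L0 miss [D]
1: W B10 → L2 miss [D]
2: W B10 → L2 hit [D]
3: W B0 → L0 miss wb→B8 [D]
4: R B5 → L1 miss [-]
5: W B9 → L1 miss [D]
6: R B4 → L0 miss wb→B0 [-]
7: W B4 → L0 hit [D]
8: W B6 → L2 miss wb→B10 [D]
9: R B11 → L3 miss [-]
10: R B6 → L2 hit [D]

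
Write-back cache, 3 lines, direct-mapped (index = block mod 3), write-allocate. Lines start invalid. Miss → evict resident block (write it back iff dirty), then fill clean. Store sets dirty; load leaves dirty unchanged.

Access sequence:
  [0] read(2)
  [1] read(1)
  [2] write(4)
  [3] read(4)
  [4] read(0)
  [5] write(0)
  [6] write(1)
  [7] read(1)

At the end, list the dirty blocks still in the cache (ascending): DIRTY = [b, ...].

  0 | R B2 → L2 miss [-]
  1 | R B1 → L1 miss [-]
  2 | W B4 → L1 miss [D]
  3 | R B4 → L1 hit [D]
  4 | R B0 → L0 miss [-]
  5 | W B0 → L0 hit [D]
  6 | W B1 → L1 miss wb→B4 [D]
  7 | R B1 → L1 hit [D]

DIRTY = [0, 1]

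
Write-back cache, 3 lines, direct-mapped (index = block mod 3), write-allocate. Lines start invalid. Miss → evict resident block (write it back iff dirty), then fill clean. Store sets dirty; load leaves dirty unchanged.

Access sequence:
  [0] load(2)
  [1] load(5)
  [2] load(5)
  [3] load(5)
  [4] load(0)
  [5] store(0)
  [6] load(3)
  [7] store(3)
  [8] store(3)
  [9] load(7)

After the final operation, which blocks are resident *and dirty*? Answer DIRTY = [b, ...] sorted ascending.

  0 | R B2 → L2 miss [-]
  1 | R B5 → L2 miss [-]
  2 | R B5 → L2 hit [-]
  3 | R B5 → L2 hit [-]
  4 | R B0 → L0 miss [-]
  5 | W B0 → L0 hit [D]
  6 | R B3 → L0 miss wb→B0 [-]
  7 | W B3 → L0 hit [D]
  8 | W B3 → L0 hit [D]
  9 | R B7 → L1 miss [-]

DIRTY = [3]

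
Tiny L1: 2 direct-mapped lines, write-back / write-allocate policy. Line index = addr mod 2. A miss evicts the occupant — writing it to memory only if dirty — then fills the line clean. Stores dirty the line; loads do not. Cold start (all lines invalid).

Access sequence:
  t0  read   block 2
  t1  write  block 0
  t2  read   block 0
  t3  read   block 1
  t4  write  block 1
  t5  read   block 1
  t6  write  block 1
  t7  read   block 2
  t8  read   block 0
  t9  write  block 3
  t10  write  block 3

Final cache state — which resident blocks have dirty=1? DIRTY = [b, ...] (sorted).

DIRTY = [3]

0: R B2 → L0 miss [-]
1: W B0 → L0 miss [D]
2: R B0 → L0 hit [D]
3: R B1 → L1 miss [-]
4: W B1 → L1 hit [D]
5: R B1 → L1 hit [D]
6: W B1 → L1 hit [D]
7: R B2 → L0 miss wb→B0 [-]
8: R B0 → L0 miss [-]
9: W B3 → L1 miss wb→B1 [D]
10: W B3 → L1 hit [D]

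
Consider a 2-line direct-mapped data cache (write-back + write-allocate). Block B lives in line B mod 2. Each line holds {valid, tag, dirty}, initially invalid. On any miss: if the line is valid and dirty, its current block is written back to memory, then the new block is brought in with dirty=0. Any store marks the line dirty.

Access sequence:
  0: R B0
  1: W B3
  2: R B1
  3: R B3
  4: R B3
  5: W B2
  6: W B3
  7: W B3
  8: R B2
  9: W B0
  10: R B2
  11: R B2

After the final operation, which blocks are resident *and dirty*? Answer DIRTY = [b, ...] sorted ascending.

DIRTY = [3]

  0 | R B0 → L0 miss [-]
  1 | W B3 → L1 miss [D]
  2 | R B1 → L1 miss wb→B3 [-]
  3 | R B3 → L1 miss [-]
  4 | R B3 → L1 hit [-]
  5 | W B2 → L0 miss [D]
  6 | W B3 → L1 hit [D]
  7 | W B3 → L1 hit [D]
  8 | R B2 → L0 hit [D]
  9 | W B0 → L0 miss wb→B2 [D]
  10 | R B2 → L0 miss wb→B0 [-]
  11 | R B2 → L0 hit [-]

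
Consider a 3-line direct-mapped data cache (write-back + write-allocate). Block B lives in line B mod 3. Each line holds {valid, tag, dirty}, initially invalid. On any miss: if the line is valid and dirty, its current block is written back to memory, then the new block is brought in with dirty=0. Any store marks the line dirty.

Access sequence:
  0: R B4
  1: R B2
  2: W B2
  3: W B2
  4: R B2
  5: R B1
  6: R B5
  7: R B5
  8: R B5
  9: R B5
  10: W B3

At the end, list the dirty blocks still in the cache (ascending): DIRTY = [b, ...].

DIRTY = [3]

0: R B4 -> L1 miss  d=-]
1: R B2 -> L2 miss  d=-]
2: W B2 -> L2 hit  d=D]
3: W B2 -> L2 hit  d=D]
4: R B2 -> L2 hit  d=D]
5: R B1 -> L1 miss  d=-]
6: R B5 -> L2 miss wb->B2  d=-]
7: R B5 -> L2 hit  d=-]
8: R B5 -> L2 hit  d=-]
9: R B5 -> L2 hit  d=-]
10: W B3 -> L0 miss  d=D]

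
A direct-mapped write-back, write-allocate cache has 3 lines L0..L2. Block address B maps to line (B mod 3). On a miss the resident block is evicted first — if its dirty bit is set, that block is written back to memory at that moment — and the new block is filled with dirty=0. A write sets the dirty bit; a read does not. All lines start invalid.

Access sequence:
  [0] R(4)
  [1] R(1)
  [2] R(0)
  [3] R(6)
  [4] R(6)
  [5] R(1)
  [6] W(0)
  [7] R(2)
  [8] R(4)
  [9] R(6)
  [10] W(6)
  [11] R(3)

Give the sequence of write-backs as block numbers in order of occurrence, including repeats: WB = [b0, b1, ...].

WB = [0, 6]

  0 | R B4 → L1 miss [-]
  1 | R B1 → L1 miss [-]
  2 | R B0 → L0 miss [-]
  3 | R B6 → L0 miss [-]
  4 | R B6 → L0 hit [-]
  5 | R B1 → L1 hit [-]
  6 | W B0 → L0 miss [D]
  7 | R B2 → L2 miss [-]
  8 | R B4 → L1 miss [-]
  9 | R B6 → L0 miss wb→B0 [-]
  10 | W B6 → L0 hit [D]
  11 | R B3 → L0 miss wb→B6 [-]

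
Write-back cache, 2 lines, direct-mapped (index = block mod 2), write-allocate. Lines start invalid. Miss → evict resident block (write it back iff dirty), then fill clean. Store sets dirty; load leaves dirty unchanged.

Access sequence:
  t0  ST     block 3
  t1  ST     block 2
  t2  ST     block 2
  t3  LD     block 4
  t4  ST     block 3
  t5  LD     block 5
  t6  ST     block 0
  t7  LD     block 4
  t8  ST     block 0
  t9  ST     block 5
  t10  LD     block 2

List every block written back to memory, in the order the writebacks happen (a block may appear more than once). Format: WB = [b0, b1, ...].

WB = [2, 3, 0, 0]

0: W B3 -> L1 miss  d=D]
1: W B2 -> L0 miss  d=D]
2: W B2 -> L0 hit  d=D]
3: R B4 -> L0 miss wb->B2  d=-]
4: W B3 -> L1 hit  d=D]
5: R B5 -> L1 miss wb->B3  d=-]
6: W B0 -> L0 miss  d=D]
7: R B4 -> L0 miss wb->B0  d=-]
8: W B0 -> L0 miss  d=D]
9: W B5 -> L1 hit  d=D]
10: R B2 -> L0 miss wb->B0  d=-]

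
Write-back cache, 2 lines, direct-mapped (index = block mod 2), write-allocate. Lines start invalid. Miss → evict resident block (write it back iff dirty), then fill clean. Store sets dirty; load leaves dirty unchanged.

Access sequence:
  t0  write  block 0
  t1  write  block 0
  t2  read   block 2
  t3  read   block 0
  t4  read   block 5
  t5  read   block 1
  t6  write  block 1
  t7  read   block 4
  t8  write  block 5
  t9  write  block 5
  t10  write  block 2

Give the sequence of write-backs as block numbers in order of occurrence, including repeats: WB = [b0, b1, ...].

  0 | W B0 → L0 miss [D]
  1 | W B0 → L0 hit [D]
  2 | R B2 → L0 miss wb→B0 [-]
  3 | R B0 → L0 miss [-]
  4 | R B5 → L1 miss [-]
  5 | R B1 → L1 miss [-]
  6 | W B1 → L1 hit [D]
  7 | R B4 → L0 miss [-]
  8 | W B5 → L1 miss wb→B1 [D]
  9 | W B5 → L1 hit [D]
  10 | W B2 → L0 miss [D]

WB = [0, 1]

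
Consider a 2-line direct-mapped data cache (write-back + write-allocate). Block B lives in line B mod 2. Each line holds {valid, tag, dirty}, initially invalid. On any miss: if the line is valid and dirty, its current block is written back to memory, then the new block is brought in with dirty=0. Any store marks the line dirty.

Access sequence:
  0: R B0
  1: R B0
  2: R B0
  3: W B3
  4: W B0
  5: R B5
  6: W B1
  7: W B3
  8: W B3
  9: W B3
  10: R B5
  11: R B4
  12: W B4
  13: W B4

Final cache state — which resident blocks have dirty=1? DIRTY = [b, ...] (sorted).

0: R B0 -> L0 miss  d=-]
1: R B0 -> L0 hit  d=-]
2: R B0 -> L0 hit  d=-]
3: W B3 -> L1 miss  d=D]
4: W B0 -> L0 hit  d=D]
5: R B5 -> L1 miss wb->B3  d=-]
6: W B1 -> L1 miss  d=D]
7: W B3 -> L1 miss wb->B1  d=D]
8: W B3 -> L1 hit  d=D]
9: W B3 -> L1 hit  d=D]
10: R B5 -> L1 miss wb->B3  d=-]
11: R B4 -> L0 miss wb->B0  d=-]
12: W B4 -> L0 hit  d=D]
13: W B4 -> L0 hit  d=D]

DIRTY = [4]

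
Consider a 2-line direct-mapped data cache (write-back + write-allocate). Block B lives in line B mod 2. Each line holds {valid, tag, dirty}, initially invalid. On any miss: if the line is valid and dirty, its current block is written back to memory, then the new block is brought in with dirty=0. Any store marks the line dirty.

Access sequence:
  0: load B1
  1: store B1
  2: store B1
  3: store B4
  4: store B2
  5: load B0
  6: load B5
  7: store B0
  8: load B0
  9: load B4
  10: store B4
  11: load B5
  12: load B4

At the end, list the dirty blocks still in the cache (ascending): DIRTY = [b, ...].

DIRTY = [4]

0: R B1 → L1 miss [-]
1: W B1 → L1 hit [D]
2: W B1 → L1 hit [D]
3: W B4 → L0 miss [D]
4: W B2 → L0 miss wb→B4 [D]
5: R B0 → L0 miss wb→B2 [-]
6: R B5 → L1 miss wb→B1 [-]
7: W B0 → L0 hit [D]
8: R B0 → L0 hit [D]
9: R B4 → L0 miss wb→B0 [-]
10: W B4 → L0 hit [D]
11: R B5 → L1 hit [-]
12: R B4 → L0 hit [D]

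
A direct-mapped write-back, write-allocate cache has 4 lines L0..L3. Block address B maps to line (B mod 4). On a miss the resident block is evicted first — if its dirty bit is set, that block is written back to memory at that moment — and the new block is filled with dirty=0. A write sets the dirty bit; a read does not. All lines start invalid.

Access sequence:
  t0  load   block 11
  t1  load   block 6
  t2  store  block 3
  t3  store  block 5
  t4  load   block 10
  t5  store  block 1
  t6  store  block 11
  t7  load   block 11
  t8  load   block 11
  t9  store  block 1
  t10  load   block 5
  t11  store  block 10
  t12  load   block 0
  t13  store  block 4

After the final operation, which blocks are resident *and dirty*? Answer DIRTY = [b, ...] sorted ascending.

  0 | R B11 → L3 miss [-]
  1 | R B6 → L2 miss [-]
  2 | W B3 → L3 miss [D]
  3 | W B5 → L1 miss [D]
  4 | R B10 → L2 miss [-]
  5 | W B1 → L1 miss wb→B5 [D]
  6 | W B11 → L3 miss wb→B3 [D]
  7 | R B11 → L3 hit [D]
  8 | R B11 → L3 hit [D]
  9 | W B1 → L1 hit [D]
  10 | R B5 → L1 miss wb→B1 [-]
  11 | W B10 → L2 hit [D]
  12 | R B0 → L0 miss [-]
  13 | W B4 → L0 miss [D]

DIRTY = [4, 10, 11]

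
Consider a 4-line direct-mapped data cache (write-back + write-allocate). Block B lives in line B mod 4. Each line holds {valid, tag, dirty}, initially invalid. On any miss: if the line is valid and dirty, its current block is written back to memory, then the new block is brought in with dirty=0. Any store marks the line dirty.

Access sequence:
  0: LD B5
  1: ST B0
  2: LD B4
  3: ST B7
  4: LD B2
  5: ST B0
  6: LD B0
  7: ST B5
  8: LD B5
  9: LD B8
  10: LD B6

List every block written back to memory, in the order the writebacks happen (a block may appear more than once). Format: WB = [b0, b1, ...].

WB = [0, 0]

0: R B5 -> L1 miss  d=-]
1: W B0 -> L0 miss  d=D]
2: R B4 -> L0 miss wb->B0  d=-]
3: W B7 -> L3 miss  d=D]
4: R B2 -> L2 miss  d=-]
5: W B0 -> L0 miss  d=D]
6: R B0 -> L0 hit  d=D]
7: W B5 -> L1 hit  d=D]
8: R B5 -> L1 hit  d=D]
9: R B8 -> L0 miss wb->B0  d=-]
10: R B6 -> L2 miss  d=-]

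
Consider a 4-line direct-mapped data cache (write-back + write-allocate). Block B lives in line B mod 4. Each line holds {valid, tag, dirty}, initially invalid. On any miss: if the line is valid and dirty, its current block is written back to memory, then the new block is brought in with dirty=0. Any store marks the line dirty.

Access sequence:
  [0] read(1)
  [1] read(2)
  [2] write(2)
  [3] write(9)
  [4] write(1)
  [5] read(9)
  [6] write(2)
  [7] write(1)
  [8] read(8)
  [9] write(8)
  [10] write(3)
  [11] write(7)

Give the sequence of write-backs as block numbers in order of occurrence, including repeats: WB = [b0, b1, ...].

WB = [9, 1, 3]

0: R B1 → L1 miss [-]
1: R B2 → L2 miss [-]
2: W B2 → L2 hit [D]
3: W B9 → L1 miss [D]
4: W B1 → L1 miss wb→B9 [D]
5: R B9 → L1 miss wb→B1 [-]
6: W B2 → L2 hit [D]
7: W B1 → L1 miss [D]
8: R B8 → L0 miss [-]
9: W B8 → L0 hit [D]
10: W B3 → L3 miss [D]
11: W B7 → L3 miss wb→B3 [D]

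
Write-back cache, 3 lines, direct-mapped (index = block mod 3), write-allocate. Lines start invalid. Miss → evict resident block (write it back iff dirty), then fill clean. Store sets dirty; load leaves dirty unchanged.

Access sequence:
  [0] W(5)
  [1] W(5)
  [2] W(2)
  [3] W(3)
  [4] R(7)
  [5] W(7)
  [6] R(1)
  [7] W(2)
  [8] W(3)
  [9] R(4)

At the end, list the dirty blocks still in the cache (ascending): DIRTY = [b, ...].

0: W B5 → L2 miss [D]
1: W B5 → L2 hit [D]
2: W B2 → L2 miss wb→B5 [D]
3: W B3 → L0 miss [D]
4: R B7 → L1 miss [-]
5: W B7 → L1 hit [D]
6: R B1 → L1 miss wb→B7 [-]
7: W B2 → L2 hit [D]
8: W B3 → L0 hit [D]
9: R B4 → L1 miss [-]

DIRTY = [2, 3]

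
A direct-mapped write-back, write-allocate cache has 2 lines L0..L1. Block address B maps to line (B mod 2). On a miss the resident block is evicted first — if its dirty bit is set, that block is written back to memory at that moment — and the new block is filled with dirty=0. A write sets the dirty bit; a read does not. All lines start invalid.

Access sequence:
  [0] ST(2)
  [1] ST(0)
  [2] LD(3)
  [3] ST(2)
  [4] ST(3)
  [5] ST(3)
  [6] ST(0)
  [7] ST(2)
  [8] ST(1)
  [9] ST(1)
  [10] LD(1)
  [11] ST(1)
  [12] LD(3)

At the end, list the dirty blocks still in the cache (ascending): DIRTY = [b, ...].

DIRTY = [2]

0: W B2 → L0 miss [D]
1: W B0 → L0 miss wb→B2 [D]
2: R B3 → L1 miss [-]
3: W B2 → L0 miss wb→B0 [D]
4: W B3 → L1 hit [D]
5: W B3 → L1 hit [D]
6: W B0 → L0 miss wb→B2 [D]
7: W B2 → L0 miss wb→B0 [D]
8: W B1 → L1 miss wb→B3 [D]
9: W B1 → L1 hit [D]
10: R B1 → L1 hit [D]
11: W B1 → L1 hit [D]
12: R B3 → L1 miss wb→B1 [-]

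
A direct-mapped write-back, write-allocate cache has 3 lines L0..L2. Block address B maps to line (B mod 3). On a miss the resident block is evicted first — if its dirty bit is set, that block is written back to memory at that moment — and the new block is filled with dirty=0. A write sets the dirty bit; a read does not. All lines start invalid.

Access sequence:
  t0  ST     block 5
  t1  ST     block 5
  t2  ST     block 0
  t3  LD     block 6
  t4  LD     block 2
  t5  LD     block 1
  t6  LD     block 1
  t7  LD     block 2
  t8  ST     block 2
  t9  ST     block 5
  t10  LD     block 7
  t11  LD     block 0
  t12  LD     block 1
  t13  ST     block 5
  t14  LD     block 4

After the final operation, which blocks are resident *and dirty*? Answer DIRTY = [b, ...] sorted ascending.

  0 | W B5 → L2 miss [D]
  1 | W B5 → L2 hit [D]
  2 | W B0 → L0 miss [D]
  3 | R B6 → L0 miss wb→B0 [-]
  4 | R B2 → L2 miss wb→B5 [-]
  5 | R B1 → L1 miss [-]
  6 | R B1 → L1 hit [-]
  7 | R B2 → L2 hit [-]
  8 | W B2 → L2 hit [D]
  9 | W B5 → L2 miss wb→B2 [D]
  10 | R B7 → L1 miss [-]
  11 | R B0 → L0 miss [-]
  12 | R B1 → L1 miss [-]
  13 | W B5 → L2 hit [D]
  14 | R B4 → L1 miss [-]

DIRTY = [5]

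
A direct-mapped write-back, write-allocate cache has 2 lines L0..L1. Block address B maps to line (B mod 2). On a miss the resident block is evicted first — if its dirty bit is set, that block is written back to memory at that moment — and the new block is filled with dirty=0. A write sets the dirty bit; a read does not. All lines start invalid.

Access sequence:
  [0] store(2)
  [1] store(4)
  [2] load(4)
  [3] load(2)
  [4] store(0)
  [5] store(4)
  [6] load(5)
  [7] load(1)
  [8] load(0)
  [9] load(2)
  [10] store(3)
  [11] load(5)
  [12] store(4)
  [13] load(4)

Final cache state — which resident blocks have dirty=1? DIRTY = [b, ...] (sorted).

  0 | W B2 → L0 miss [D]
  1 | W B4 → L0 miss wb→B2 [D]
  2 | R B4 → L0 hit [D]
  3 | R B2 → L0 miss wb→B4 [-]
  4 | W B0 → L0 miss [D]
  5 | W B4 → L0 miss wb→B0 [D]
  6 | R B5 → L1 miss [-]
  7 | R B1 → L1 miss [-]
  8 | R B0 → L0 miss wb→B4 [-]
  9 | R B2 → L0 miss [-]
  10 | W B3 → L1 miss [D]
  11 | R B5 → L1 miss wb→B3 [-]
  12 | W B4 → L0 miss [D]
  13 | R B4 → L0 hit [D]

DIRTY = [4]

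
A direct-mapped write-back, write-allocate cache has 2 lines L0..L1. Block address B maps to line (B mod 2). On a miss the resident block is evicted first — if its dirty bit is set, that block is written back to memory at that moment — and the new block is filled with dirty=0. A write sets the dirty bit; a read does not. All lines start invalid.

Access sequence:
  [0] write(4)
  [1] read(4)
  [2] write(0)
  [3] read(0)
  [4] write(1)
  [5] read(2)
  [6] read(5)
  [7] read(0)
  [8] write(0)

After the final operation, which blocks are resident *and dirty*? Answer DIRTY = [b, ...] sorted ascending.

0: W B4 → L0 miss [D]
1: R B4 → L0 hit [D]
2: W B0 → L0 miss wb→B4 [D]
3: R B0 → L0 hit [D]
4: W B1 → L1 miss [D]
5: R B2 → L0 miss wb→B0 [-]
6: R B5 → L1 miss wb→B1 [-]
7: R B0 → L0 miss [-]
8: W B0 → L0 hit [D]

DIRTY = [0]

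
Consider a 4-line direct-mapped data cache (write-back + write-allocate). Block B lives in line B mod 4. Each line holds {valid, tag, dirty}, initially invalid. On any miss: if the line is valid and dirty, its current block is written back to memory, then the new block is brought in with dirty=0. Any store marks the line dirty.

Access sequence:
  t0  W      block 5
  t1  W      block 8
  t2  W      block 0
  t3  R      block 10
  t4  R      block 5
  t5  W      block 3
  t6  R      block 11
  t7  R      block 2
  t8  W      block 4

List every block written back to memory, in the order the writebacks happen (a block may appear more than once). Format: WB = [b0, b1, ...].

0: W B5 → L1 miss [D]
1: W B8 → L0 miss [D]
2: W B0 → L0 miss wb→B8 [D]
3: R B10 → L2 miss [-]
4: R B5 → L1 hit [D]
5: W B3 → L3 miss [D]
6: R B11 → L3 miss wb→B3 [-]
7: R B2 → L2 miss [-]
8: W B4 → L0 miss wb→B0 [D]

WB = [8, 3, 0]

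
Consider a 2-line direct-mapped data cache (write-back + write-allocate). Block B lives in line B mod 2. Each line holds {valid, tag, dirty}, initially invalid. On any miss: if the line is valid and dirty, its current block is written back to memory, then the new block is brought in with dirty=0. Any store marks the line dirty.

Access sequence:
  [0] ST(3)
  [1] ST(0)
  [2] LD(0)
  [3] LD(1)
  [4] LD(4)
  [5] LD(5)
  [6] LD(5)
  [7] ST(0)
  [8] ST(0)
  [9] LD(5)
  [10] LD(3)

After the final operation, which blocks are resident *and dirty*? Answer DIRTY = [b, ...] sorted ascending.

  0 | W B3 → L1 miss [D]
  1 | W B0 → L0 miss [D]
  2 | R B0 → L0 hit [D]
  3 | R B1 → L1 miss wb→B3 [-]
  4 | R B4 → L0 miss wb→B0 [-]
  5 | R B5 → L1 miss [-]
  6 | R B5 → L1 hit [-]
  7 | W B0 → L0 miss [D]
  8 | W B0 → L0 hit [D]
  9 | R B5 → L1 hit [-]
  10 | R B3 → L1 miss [-]

DIRTY = [0]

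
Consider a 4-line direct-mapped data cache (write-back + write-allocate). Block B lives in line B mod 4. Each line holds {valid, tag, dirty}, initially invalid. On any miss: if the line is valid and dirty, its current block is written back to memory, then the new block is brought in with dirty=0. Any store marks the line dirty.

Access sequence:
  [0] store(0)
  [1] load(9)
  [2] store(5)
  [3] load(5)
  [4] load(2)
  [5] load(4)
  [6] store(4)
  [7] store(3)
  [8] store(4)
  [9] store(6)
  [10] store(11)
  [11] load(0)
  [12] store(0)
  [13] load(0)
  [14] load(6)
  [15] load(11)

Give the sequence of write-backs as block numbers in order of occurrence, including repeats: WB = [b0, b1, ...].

WB = [0, 3, 4]

0: W B0 → L0 miss [D]
1: R B9 → L1 miss [-]
2: W B5 → L1 miss [D]
3: R B5 → L1 hit [D]
4: R B2 → L2 miss [-]
5: R B4 → L0 miss wb→B0 [-]
6: W B4 → L0 hit [D]
7: W B3 → L3 miss [D]
8: W B4 → L0 hit [D]
9: W B6 → L2 miss [D]
10: W B11 → L3 miss wb→B3 [D]
11: R B0 → L0 miss wb→B4 [-]
12: W B0 → L0 hit [D]
13: R B0 → L0 hit [D]
14: R B6 → L2 hit [D]
15: R B11 → L3 hit [D]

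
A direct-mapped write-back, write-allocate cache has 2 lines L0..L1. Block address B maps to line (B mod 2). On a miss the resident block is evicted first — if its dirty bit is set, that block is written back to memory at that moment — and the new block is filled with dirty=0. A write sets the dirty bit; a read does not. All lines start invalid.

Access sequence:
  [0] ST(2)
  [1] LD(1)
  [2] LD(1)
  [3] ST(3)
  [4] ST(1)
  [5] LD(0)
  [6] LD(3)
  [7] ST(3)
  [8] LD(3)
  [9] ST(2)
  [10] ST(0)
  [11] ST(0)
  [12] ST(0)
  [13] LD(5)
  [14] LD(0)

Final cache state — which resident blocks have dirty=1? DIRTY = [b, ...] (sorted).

DIRTY = [0]

0: W B2 → L0 miss [D]
1: R B1 → L1 miss [-]
2: R B1 → L1 hit [-]
3: W B3 → L1 miss [D]
4: W B1 → L1 miss wb→B3 [D]
5: R B0 → L0 miss wb→B2 [-]
6: R B3 → L1 miss wb→B1 [-]
7: W B3 → L1 hit [D]
8: R B3 → L1 hit [D]
9: W B2 → L0 miss [D]
10: W B0 → L0 miss wb→B2 [D]
11: W B0 → L0 hit [D]
12: W B0 → L0 hit [D]
13: R B5 → L1 miss wb→B3 [-]
14: R B0 → L0 hit [D]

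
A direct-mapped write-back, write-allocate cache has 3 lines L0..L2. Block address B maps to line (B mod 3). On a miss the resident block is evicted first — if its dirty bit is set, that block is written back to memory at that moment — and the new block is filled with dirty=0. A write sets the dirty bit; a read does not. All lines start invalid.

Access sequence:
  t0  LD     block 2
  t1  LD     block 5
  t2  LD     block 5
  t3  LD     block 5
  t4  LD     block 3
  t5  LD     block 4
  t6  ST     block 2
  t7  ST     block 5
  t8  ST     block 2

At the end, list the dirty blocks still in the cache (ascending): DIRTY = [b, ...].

0: R B2 → L2 miss [-]
1: R B5 → L2 miss [-]
2: R B5 → L2 hit [-]
3: R B5 → L2 hit [-]
4: R B3 → L0 miss [-]
5: R B4 → L1 miss [-]
6: W B2 → L2 miss [D]
7: W B5 → L2 miss wb→B2 [D]
8: W B2 → L2 miss wb→B5 [D]

DIRTY = [2]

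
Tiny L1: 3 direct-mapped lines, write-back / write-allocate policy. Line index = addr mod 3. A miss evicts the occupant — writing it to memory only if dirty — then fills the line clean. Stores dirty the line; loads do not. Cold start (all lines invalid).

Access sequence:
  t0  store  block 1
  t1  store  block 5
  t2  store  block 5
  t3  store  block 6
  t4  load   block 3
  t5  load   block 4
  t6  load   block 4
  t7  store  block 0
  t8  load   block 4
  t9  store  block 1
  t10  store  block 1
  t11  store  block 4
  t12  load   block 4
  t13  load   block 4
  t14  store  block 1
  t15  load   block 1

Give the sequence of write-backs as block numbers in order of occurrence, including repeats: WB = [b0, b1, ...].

WB = [6, 1, 1, 4]

0: W B1 → L1 miss [D]
1: W B5 → L2 miss [D]
2: W B5 → L2 hit [D]
3: W B6 → L0 miss [D]
4: R B3 → L0 miss wb→B6 [-]
5: R B4 → L1 miss wb→B1 [-]
6: R B4 → L1 hit [-]
7: W B0 → L0 miss [D]
8: R B4 → L1 hit [-]
9: W B1 → L1 miss [D]
10: W B1 → L1 hit [D]
11: W B4 → L1 miss wb→B1 [D]
12: R B4 → L1 hit [D]
13: R B4 → L1 hit [D]
14: W B1 → L1 miss wb→B4 [D]
15: R B1 → L1 hit [D]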